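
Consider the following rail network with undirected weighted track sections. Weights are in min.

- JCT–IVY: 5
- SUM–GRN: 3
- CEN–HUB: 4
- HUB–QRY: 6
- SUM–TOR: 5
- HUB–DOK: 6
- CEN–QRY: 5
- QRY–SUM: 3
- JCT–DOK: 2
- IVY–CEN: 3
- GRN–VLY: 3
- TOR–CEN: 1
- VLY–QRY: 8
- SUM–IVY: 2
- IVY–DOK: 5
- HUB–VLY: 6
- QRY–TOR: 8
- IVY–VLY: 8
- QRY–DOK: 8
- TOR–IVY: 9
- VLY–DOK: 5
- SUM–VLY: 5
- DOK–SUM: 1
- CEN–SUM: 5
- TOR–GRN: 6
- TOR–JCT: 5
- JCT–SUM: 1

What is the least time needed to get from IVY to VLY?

Candidate routes:
IVY–SUM–VLY: 2+5 = 7
IVY–SUM–DOK–VLY: 2+1+5 = 8
IVY–VLY: 8 = 8
Cheapest is IVY–SUM–VLY at 7 min.

7 min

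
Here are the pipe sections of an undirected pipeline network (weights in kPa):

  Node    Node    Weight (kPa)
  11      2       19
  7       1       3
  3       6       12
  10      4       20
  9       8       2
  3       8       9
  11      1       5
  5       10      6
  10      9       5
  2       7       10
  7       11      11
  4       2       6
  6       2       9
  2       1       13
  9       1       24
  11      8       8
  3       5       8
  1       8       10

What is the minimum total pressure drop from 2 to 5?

Candidate routes:
2 - 6 - 3 - 5: 9+12+8 = 29
2 - 4 - 10 - 5: 6+20+6 = 32
Cheapest is 2 - 6 - 3 - 5 at 29 kPa.

29 kPa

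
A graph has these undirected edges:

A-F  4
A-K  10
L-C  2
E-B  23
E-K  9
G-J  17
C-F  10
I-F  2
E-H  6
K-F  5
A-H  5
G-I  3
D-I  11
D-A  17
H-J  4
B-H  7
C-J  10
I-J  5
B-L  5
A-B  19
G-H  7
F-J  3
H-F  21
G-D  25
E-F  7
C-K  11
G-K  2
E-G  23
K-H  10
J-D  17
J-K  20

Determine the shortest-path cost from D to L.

Settle nodes by increasing distance from D:
D: 0
I: 11  (via D)
F: 13  (via I)
G: 14  (via I)
J: 16  (via I)
K: 16  (via G)
A: 17  (via D)
E: 20  (via F)
H: 20  (via J)
C: 23  (via F)
L: 25  (via C)
Shortest route: D–I–F–C–L = 25.

25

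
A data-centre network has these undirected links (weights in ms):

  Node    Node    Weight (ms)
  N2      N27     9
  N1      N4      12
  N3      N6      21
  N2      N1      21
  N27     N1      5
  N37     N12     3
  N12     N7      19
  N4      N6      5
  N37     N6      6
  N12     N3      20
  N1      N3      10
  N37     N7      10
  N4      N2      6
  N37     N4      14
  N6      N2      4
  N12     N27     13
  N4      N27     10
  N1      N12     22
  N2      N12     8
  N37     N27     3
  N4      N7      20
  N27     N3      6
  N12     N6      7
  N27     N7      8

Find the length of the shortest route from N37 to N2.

Running Dijkstra from N37:
N37: 0
N27: 3  (via N37)
N12: 3  (via N37)
N6: 6  (via N37)
N1: 8  (via N27)
N3: 9  (via N27)
N7: 10  (via N37)
N2: 10  (via N6)
Shortest route: N37 → N6 → N2 = 10 ms.

10 ms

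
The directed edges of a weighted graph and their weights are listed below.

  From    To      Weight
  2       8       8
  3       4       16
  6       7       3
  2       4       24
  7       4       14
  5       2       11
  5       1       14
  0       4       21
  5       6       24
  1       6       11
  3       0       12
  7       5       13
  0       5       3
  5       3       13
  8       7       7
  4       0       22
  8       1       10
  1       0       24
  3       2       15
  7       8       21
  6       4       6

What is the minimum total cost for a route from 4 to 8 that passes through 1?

Shortest 4→1: 4 → 0 → 5 → 1 = 39
Shortest 1→8: 1 → 6 → 7 → 8 = 35
Total via 1: 39 + 35 = 74.

74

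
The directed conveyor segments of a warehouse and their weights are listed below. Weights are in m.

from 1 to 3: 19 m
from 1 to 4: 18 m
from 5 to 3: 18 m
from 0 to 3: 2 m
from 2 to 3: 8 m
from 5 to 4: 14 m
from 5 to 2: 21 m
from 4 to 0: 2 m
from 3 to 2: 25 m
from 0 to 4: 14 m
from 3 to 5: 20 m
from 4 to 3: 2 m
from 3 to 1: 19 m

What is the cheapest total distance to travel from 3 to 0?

Shortest distances from 3:
3: 0
1: 19  (via 3)
5: 20  (via 3)
2: 25  (via 3)
4: 34  (via 5)
0: 36  (via 4)
Shortest route: 3–5–4–0 = 36 m.

36 m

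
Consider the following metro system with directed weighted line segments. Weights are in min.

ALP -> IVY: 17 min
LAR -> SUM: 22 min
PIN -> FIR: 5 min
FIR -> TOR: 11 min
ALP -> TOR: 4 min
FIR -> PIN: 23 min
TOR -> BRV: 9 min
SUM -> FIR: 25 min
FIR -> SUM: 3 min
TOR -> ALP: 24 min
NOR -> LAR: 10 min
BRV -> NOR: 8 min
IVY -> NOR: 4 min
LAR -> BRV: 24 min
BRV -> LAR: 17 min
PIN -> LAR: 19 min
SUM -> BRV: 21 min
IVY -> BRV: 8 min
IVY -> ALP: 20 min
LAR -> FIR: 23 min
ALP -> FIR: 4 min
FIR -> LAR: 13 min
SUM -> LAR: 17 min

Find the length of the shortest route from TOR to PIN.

Shortest distances from TOR:
TOR: 0
BRV: 9  (via TOR)
NOR: 17  (via BRV)
ALP: 24  (via TOR)
LAR: 26  (via BRV)
FIR: 28  (via ALP)
SUM: 31  (via FIR)
IVY: 41  (via ALP)
PIN: 51  (via FIR)
Shortest route: TOR–ALP–FIR–PIN = 51 min.

51 min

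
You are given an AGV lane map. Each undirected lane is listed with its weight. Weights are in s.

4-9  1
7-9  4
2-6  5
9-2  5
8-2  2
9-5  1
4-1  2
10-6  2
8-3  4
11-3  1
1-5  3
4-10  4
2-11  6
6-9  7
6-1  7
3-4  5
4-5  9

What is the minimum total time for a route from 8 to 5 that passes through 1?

Best 8 to 1: 8–2–9–4–1 costing 10
Shortest 1→5: 1–5 = 3
Total via 1: 10 + 3 = 13 s.

13 s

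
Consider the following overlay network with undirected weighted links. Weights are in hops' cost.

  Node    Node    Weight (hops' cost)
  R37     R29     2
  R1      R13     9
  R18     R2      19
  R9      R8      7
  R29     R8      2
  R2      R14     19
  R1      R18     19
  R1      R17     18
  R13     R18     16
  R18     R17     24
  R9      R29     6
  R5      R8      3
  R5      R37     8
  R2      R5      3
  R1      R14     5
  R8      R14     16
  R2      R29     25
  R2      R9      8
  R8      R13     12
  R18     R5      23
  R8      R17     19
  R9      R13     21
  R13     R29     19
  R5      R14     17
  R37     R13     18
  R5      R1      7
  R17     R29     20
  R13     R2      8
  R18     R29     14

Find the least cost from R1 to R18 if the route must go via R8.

26 hops' cost

Shortest R1→R8: R1 → R5 → R8 = 10
Shortest R8→R18: R8 → R29 → R18 = 16
Total via R8: 10 + 16 = 26 hops' cost.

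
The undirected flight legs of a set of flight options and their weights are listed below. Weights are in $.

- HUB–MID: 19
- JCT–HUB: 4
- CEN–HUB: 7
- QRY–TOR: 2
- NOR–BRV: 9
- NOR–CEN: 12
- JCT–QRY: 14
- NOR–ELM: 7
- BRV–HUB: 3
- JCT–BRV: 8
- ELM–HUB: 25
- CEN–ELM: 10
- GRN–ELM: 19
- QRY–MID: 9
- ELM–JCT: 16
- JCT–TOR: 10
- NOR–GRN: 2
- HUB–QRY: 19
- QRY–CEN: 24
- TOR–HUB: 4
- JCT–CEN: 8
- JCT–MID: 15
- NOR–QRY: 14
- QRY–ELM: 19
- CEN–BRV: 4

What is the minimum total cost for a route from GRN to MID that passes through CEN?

Best GRN to CEN: GRN → NOR → CEN costing 14
Best CEN to MID: CEN → HUB → TOR → QRY → MID costing 22
Total via CEN: 14 + 22 = $36.

$36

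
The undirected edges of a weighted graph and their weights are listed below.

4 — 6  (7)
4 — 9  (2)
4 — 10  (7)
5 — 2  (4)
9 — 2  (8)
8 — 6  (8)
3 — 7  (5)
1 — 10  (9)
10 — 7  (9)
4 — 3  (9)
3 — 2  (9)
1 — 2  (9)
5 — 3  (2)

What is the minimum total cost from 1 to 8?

Settle nodes by increasing distance from 1:
1: 0
2: 9  (via 1)
10: 9  (via 1)
5: 13  (via 2)
3: 15  (via 5)
4: 16  (via 10)
9: 17  (via 2)
7: 18  (via 10)
6: 23  (via 4)
8: 31  (via 6)
Shortest route: 1–10–4–6–8 = 31.

31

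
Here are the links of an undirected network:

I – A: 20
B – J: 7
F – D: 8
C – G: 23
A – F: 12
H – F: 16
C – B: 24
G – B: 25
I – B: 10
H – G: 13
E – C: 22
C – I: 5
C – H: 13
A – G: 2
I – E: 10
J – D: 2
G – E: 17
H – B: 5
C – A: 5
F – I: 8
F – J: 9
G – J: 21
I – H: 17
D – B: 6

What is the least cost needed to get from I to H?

15

Compare a few routes:
I–H: 17 = 17
I–B–H: 10+5 = 15
Cheapest is I–B–H at 15.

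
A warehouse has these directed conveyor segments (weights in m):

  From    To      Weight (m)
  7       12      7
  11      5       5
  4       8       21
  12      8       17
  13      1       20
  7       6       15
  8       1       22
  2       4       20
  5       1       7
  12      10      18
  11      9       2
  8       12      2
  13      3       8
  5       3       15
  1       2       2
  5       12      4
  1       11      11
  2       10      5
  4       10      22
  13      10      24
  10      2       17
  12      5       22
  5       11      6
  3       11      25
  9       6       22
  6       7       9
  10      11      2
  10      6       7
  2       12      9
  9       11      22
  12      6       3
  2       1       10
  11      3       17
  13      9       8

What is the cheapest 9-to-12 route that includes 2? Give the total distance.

45 m

Shortest 9→2: 9–11–5–1–2 = 36
Shortest 2→12: 2–12 = 9
Total via 2: 36 + 9 = 45 m.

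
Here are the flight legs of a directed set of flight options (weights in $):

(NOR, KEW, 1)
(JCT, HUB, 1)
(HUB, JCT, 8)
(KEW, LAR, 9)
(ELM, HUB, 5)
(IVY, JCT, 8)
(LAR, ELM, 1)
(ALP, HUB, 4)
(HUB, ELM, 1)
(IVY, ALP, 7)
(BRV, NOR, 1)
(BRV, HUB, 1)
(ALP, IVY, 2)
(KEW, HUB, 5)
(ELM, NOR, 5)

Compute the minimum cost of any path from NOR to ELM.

Settle nodes by increasing distance from NOR:
NOR: 0
KEW: 1  (via NOR)
HUB: 6  (via KEW)
ELM: 7  (via HUB)
Shortest route: NOR–KEW–HUB–ELM = $7.

$7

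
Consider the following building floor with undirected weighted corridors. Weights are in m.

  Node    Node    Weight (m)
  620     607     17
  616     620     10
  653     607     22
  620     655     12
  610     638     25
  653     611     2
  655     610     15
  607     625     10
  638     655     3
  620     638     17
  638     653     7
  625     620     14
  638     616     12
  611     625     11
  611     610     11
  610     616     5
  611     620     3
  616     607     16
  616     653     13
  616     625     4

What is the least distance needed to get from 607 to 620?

Enumerating some paths:
607 → 620: 17 = 17
607 → 625 → 611 → 620: 10+11+3 = 24
Cheapest is 607 → 620 at 17 m.

17 m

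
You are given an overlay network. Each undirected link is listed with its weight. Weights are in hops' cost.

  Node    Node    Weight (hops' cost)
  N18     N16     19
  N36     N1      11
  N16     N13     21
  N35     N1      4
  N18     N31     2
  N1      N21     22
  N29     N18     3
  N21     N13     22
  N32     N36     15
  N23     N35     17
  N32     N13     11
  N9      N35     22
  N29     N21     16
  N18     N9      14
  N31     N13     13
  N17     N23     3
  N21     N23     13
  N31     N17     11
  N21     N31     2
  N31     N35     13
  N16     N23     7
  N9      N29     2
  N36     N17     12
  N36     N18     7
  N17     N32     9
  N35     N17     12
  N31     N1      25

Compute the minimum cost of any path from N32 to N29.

Shortest distances from N32:
N32: 0
N17: 9  (via N32)
N13: 11  (via N32)
N23: 12  (via N17)
N36: 15  (via N32)
N16: 19  (via N23)
N31: 20  (via N17)
N35: 21  (via N17)
N18: 22  (via N36)
N21: 22  (via N31)
N29: 25  (via N18)
Shortest route: N32 → N36 → N18 → N29 = 25 hops' cost.

25 hops' cost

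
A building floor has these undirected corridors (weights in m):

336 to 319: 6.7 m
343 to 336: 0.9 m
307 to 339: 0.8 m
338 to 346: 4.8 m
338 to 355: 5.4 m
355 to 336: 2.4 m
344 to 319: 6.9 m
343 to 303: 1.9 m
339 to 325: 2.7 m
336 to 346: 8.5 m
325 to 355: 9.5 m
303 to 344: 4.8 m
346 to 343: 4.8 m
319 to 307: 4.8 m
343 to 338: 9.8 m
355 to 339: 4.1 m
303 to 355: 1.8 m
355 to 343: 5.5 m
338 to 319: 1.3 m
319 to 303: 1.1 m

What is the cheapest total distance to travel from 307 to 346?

10.9 m

Candidate routes:
307–339–355–336–343–346: 0.8+4.1+2.4+0.9+4.8 = 13
307–319–338–346: 4.8+1.3+4.8 = 10.9
307–319–303–343–346: 4.8+1.1+1.9+4.8 = 12.6
Cheapest is 307–319–338–346 at 10.9 m.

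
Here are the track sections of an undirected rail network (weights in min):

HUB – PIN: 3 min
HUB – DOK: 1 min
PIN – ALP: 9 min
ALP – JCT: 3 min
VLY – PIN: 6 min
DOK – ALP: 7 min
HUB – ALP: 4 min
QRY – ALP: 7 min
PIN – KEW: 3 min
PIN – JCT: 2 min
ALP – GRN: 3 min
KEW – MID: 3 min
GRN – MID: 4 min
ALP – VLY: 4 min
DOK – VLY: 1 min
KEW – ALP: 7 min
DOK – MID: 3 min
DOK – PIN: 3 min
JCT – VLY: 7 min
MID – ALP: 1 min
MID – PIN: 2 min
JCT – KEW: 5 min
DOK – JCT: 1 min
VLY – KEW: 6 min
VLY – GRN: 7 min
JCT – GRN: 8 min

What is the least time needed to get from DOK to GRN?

Enumerating some paths:
DOK → MID → GRN: 3+4 = 7
DOK → VLY → ALP → GRN: 1+4+3 = 8
Cheapest is DOK → MID → GRN at 7 min.

7 min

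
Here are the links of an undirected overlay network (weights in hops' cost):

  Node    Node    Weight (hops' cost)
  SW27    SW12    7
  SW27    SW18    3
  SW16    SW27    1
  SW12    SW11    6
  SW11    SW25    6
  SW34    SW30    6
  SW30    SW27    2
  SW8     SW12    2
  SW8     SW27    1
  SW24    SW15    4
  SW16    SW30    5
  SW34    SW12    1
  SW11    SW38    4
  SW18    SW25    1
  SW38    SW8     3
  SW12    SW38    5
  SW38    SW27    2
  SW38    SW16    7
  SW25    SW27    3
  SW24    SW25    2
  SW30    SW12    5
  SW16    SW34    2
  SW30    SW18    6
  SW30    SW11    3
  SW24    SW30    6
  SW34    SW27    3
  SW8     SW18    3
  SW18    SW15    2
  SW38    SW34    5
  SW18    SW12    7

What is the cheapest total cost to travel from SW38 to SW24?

Enumerating some paths:
SW38 → SW27 → SW18 → SW25 → SW24: 2+3+1+2 = 8
SW38 → SW27 → SW25 → SW24: 2+3+2 = 7
SW38 → SW8 → SW27 → SW25 → SW24: 3+1+3+2 = 9
The minimum is 7 hops' cost via SW38 → SW27 → SW25 → SW24.

7 hops' cost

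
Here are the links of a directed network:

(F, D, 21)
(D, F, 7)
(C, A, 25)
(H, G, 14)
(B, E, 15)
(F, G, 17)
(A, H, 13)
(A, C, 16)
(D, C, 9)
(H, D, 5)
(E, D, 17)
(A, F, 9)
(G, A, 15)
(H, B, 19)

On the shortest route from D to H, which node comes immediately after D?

C

Compare a few routes:
D - C - A - H: 9+25+13 = 47
D - F - G - A - H: 7+17+15+13 = 52
The minimum is 47 via D - C - A - H.
So from D the first move is to C.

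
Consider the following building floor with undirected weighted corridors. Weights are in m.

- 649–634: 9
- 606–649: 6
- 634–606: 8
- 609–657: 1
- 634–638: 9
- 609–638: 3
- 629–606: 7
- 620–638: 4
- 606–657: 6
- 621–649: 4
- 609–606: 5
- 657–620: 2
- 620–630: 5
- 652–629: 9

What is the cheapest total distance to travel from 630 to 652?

29 m

Shortest distances from 630:
630: 0
620: 5  (via 630)
657: 7  (via 620)
609: 8  (via 657)
638: 9  (via 620)
606: 13  (via 657)
634: 18  (via 638)
649: 19  (via 606)
629: 20  (via 606)
621: 23  (via 649)
652: 29  (via 629)
Shortest route: 630 → 620 → 657 → 606 → 629 → 652 = 29 m.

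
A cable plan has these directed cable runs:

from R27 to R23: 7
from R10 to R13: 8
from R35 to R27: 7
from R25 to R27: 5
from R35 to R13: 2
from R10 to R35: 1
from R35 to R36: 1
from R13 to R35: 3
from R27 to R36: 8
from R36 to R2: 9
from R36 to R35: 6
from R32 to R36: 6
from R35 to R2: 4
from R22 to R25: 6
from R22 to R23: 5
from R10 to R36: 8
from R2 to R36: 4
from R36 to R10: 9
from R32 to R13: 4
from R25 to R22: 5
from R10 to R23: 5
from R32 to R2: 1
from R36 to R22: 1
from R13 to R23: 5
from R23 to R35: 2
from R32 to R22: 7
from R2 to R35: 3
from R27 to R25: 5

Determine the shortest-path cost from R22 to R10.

17

Enumerating some paths:
R22 - R25 - R27 - R36 - R10: 6+5+8+9 = 28
R22 - R23 - R35 - R36 - R10: 5+2+1+9 = 17
R22 - R23 - R35 - R2 - R36 - R10: 5+2+4+4+9 = 24
The minimum is 17 via R22 - R23 - R35 - R36 - R10.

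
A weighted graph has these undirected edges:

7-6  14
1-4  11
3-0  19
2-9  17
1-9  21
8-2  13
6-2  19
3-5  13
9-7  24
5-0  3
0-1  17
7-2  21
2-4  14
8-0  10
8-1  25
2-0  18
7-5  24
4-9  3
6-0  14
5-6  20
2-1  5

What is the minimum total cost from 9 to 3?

Running Dijkstra from 9:
9: 0
4: 3  (via 9)
1: 14  (via 4)
2: 17  (via 9)
7: 24  (via 9)
8: 30  (via 2)
0: 31  (via 1)
5: 34  (via 0)
6: 36  (via 2)
3: 47  (via 5)
Shortest route: 9–4–1–0–5–3 = 47.

47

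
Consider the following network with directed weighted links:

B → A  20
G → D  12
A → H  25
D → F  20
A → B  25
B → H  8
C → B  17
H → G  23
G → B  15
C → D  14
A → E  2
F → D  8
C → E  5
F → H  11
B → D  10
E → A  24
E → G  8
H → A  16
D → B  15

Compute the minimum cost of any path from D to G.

Enumerating some paths:
D → F → H → G: 20+11+23 = 54
D → B → A → E → G: 15+20+2+8 = 45
D → B → H → G: 15+8+23 = 46
D → B → H → A → E → G: 15+8+16+2+8 = 49
The minimum is 45 via D → B → A → E → G.

45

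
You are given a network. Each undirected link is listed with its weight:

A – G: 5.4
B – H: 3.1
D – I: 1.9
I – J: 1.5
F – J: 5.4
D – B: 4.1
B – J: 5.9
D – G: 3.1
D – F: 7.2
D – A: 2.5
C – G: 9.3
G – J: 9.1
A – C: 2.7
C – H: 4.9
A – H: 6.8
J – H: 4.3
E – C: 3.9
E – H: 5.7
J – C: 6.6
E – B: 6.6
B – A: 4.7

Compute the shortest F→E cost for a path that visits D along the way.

16.3

Shortest F→D: F → D = 7.2
Best D to E: D → A → C → E costing 9.1
Total via D: 7.2 + 9.1 = 16.3.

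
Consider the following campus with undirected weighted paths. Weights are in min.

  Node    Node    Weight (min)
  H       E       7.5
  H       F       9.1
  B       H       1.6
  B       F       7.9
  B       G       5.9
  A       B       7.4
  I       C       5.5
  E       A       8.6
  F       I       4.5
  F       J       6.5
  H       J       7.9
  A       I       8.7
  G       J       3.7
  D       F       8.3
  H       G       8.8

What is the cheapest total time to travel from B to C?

17.9 min

Settle nodes by increasing distance from B:
B: 0
H: 1.6  (via B)
G: 5.9  (via B)
A: 7.4  (via B)
F: 7.9  (via B)
E: 9.1  (via H)
J: 9.5  (via H)
I: 12.4  (via F)
D: 16.2  (via F)
C: 17.9  (via I)
Shortest route: B–F–I–C = 17.9 min.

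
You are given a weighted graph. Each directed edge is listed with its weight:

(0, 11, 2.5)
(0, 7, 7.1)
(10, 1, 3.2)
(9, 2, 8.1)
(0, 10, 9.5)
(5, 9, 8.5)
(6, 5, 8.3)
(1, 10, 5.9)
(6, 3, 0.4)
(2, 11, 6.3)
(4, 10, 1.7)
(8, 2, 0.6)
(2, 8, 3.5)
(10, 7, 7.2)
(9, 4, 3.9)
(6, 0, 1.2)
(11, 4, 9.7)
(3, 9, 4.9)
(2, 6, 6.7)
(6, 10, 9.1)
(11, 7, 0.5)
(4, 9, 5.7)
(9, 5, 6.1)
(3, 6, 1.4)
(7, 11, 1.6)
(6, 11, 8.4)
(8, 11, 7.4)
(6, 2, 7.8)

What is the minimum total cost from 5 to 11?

22.9

Enumerating some paths:
5–9–2–11: 8.5+8.1+6.3 = 22.9
5–9–2–8–11: 8.5+8.1+3.5+7.4 = 27.5
5–9–2–6–0–11: 8.5+8.1+6.7+1.2+2.5 = 27
Cheapest is 5–9–2–11 at 22.9.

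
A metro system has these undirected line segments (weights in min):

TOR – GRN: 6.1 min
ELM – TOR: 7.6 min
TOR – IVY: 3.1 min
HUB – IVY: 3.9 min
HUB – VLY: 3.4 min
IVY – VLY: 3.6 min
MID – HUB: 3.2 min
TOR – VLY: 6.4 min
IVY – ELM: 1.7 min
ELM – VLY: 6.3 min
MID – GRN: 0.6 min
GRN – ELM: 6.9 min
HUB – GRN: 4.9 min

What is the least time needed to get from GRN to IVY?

Shortest distances from GRN:
GRN: 0
MID: 0.6  (via GRN)
HUB: 3.8  (via MID)
TOR: 6.1  (via GRN)
ELM: 6.9  (via GRN)
VLY: 7.2  (via HUB)
IVY: 7.7  (via HUB)
Shortest route: GRN → MID → HUB → IVY = 7.7 min.

7.7 min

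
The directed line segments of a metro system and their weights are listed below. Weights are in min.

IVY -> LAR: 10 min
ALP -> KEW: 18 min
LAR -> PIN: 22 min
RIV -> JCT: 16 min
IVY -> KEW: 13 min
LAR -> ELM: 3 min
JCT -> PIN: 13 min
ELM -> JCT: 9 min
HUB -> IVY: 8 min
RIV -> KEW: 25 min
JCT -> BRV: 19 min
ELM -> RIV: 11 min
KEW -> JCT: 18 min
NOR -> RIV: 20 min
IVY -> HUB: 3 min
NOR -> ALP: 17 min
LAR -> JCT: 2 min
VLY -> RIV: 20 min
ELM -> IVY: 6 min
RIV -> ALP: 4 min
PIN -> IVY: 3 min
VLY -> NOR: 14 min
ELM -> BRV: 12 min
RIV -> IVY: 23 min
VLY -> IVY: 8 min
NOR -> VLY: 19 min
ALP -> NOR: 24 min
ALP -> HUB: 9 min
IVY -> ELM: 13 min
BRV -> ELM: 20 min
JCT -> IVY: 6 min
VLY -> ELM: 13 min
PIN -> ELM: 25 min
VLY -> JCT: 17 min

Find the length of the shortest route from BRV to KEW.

39 min

Compare a few routes:
BRV - ELM - JCT - IVY - KEW: 20+9+6+13 = 48
BRV - ELM - RIV - ALP - KEW: 20+11+4+18 = 53
BRV - ELM - IVY - KEW: 20+6+13 = 39
Cheapest is BRV - ELM - IVY - KEW at 39 min.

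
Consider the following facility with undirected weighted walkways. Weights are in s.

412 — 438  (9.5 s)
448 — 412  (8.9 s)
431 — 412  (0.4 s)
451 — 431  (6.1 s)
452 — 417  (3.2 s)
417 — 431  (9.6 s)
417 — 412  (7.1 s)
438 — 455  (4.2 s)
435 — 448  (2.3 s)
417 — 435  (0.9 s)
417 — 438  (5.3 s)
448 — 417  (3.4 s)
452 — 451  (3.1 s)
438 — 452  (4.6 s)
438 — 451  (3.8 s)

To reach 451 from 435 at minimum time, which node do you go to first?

417

Candidate routes:
435–417–452–451: 0.9+3.2+3.1 = 7.2
435–417–438–451: 0.9+5.3+3.8 = 10
435–448–417–452–451: 2.3+3.4+3.2+3.1 = 12
The minimum is 7.2 s via 435–417–452–451.
So from 435 the first move is to 417.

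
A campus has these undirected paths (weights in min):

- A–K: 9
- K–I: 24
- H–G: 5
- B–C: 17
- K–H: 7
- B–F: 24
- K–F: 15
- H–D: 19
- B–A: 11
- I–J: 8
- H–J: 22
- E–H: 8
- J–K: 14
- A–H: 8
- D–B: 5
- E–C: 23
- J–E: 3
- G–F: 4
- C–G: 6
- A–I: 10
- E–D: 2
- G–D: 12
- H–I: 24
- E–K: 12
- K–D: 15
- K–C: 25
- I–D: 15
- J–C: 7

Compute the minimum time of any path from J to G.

Running Dijkstra from J:
J: 0
E: 3  (via J)
D: 5  (via E)
C: 7  (via J)
I: 8  (via J)
B: 10  (via D)
H: 11  (via E)
G: 13  (via C)
Shortest route: J–C–G = 13 min.

13 min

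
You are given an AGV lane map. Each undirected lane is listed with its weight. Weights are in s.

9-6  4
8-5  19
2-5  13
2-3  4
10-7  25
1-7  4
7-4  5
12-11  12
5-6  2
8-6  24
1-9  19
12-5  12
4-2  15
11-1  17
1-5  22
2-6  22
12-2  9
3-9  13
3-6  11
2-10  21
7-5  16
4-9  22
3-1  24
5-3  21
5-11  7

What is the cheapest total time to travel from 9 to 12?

18 s

Running Dijkstra from 9:
9: 0
6: 4  (via 9)
5: 6  (via 6)
3: 13  (via 9)
11: 13  (via 5)
2: 17  (via 3)
12: 18  (via 5)
Shortest route: 9–6–5–12 = 18 s.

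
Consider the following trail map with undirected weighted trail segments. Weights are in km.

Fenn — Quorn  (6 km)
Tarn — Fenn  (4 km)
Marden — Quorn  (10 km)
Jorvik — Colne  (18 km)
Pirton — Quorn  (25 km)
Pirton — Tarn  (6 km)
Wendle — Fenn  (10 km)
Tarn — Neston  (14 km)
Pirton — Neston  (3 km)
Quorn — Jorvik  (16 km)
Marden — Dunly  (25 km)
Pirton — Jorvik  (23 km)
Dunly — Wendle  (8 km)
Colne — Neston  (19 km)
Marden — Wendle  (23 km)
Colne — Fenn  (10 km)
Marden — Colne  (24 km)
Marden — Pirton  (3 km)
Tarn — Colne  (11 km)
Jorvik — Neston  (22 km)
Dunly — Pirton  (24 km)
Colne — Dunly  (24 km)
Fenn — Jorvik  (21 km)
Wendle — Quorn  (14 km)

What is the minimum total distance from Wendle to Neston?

Candidate routes:
Wendle - Fenn - Tarn - Pirton - Neston: 10+4+6+3 = 23
Wendle - Fenn - Tarn - Neston: 10+4+14 = 28
The minimum is 23 km via Wendle - Fenn - Tarn - Pirton - Neston.

23 km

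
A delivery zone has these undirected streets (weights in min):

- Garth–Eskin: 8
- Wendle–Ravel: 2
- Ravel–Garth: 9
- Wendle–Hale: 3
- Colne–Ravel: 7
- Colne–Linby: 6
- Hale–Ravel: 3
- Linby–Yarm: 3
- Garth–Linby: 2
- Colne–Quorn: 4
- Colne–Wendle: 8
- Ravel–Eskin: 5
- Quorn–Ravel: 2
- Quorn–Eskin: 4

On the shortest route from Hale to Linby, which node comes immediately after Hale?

Ravel

Compare a few routes:
Hale–Ravel–Quorn–Colne–Linby: 3+2+4+6 = 15
Hale–Wendle–Ravel–Garth–Linby: 3+2+9+2 = 16
Hale–Ravel–Garth–Linby: 3+9+2 = 14
Cheapest is Hale–Ravel–Garth–Linby at 14 min.
So from Hale the first move is to Ravel.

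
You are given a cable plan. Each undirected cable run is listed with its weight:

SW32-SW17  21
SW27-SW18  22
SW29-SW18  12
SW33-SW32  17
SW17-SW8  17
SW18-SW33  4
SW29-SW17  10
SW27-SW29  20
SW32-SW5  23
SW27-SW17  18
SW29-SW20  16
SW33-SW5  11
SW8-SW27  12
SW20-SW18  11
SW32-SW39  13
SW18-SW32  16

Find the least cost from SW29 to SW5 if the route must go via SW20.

Best SW29 to SW20: SW29–SW20 costing 16
Best SW20 to SW5: SW20–SW18–SW33–SW5 costing 26
Total via SW20: 16 + 26 = 42.

42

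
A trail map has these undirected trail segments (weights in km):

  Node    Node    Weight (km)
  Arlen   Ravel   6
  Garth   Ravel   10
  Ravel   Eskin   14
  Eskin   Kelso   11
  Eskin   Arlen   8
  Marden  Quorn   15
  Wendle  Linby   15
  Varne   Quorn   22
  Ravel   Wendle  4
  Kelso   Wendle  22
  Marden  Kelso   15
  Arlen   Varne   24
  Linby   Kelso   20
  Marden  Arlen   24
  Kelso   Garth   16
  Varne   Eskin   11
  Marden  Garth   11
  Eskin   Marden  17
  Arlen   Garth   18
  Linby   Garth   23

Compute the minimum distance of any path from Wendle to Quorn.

Enumerating some paths:
Wendle–Ravel–Garth–Marden–Quorn: 4+10+11+15 = 40
Wendle–Ravel–Arlen–Marden–Quorn: 4+6+24+15 = 49
Cheapest is Wendle–Ravel–Garth–Marden–Quorn at 40 km.

40 km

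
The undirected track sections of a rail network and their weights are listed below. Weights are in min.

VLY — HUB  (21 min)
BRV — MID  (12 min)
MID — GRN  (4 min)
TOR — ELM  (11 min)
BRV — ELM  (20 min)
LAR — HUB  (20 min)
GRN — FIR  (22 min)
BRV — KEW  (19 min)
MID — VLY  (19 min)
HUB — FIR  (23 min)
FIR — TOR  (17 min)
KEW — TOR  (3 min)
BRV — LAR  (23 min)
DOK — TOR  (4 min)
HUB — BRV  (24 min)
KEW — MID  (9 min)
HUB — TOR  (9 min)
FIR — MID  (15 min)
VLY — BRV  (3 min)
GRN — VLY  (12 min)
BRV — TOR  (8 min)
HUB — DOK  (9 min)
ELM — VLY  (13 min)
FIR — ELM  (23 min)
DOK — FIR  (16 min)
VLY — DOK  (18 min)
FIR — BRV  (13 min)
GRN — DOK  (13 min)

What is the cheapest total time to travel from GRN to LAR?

38 min

Shortest distances from GRN:
GRN: 0
MID: 4  (via GRN)
VLY: 12  (via GRN)
KEW: 13  (via MID)
DOK: 13  (via GRN)
BRV: 15  (via VLY)
TOR: 16  (via KEW)
FIR: 19  (via MID)
HUB: 22  (via DOK)
ELM: 25  (via VLY)
LAR: 38  (via BRV)
Shortest route: GRN–VLY–BRV–LAR = 38 min.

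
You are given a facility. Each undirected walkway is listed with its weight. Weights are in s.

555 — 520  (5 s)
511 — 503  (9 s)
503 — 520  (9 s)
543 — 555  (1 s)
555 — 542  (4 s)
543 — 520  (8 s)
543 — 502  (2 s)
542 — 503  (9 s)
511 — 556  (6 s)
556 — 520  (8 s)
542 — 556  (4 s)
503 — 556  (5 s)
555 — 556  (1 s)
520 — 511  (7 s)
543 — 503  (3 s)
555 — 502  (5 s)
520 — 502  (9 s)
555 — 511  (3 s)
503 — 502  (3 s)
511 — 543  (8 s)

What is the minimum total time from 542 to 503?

8 s

Candidate routes:
542–555–543–503: 4+1+3 = 8
542–556–503: 4+5 = 9
Cheapest is 542–555–543–503 at 8 s.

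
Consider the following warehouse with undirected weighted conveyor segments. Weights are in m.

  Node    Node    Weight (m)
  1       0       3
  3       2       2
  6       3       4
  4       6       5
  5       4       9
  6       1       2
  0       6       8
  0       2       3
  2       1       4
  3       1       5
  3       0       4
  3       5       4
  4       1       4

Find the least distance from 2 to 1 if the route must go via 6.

8 m

Best 2 to 6: 2 → 3 → 6 costing 6
Shortest 6→1: 6 → 1 = 2
Total via 6: 6 + 2 = 8 m.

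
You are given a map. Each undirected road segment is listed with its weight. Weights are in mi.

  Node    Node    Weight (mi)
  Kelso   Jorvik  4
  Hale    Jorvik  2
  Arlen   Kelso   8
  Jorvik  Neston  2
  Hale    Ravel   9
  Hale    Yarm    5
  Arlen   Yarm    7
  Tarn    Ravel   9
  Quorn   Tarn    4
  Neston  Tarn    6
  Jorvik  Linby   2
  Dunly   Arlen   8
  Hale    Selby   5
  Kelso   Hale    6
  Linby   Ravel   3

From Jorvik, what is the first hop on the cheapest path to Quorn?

Compare a few routes:
Jorvik–Neston–Tarn–Quorn: 2+6+4 = 12
Jorvik–Hale–Ravel–Tarn–Quorn: 2+9+9+4 = 24
Jorvik–Linby–Ravel–Tarn–Quorn: 2+3+9+4 = 18
The minimum is 12 mi via Jorvik–Neston–Tarn–Quorn.
So from Jorvik the first move is to Neston.

Neston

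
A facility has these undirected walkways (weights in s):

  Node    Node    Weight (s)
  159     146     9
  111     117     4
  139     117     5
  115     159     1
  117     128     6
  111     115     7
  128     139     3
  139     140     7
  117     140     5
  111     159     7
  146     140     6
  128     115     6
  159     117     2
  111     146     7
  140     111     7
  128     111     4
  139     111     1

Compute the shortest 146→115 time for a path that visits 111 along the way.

14 s

Shortest 146→111: 146–111 = 7
Shortest 111→115: 111–115 = 7
Total via 111: 7 + 7 = 14 s.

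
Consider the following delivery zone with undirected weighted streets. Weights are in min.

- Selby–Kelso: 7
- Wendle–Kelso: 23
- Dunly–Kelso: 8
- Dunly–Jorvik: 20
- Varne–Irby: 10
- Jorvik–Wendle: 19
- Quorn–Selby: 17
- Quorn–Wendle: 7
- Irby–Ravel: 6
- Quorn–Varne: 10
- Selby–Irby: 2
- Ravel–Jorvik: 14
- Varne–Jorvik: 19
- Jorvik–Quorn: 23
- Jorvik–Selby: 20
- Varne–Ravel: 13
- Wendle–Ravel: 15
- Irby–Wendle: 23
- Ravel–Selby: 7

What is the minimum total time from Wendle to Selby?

22 min

Candidate routes:
Wendle - Ravel - Irby - Selby: 15+6+2 = 23
Wendle - Ravel - Selby: 15+7 = 22
The minimum is 22 min via Wendle - Ravel - Selby.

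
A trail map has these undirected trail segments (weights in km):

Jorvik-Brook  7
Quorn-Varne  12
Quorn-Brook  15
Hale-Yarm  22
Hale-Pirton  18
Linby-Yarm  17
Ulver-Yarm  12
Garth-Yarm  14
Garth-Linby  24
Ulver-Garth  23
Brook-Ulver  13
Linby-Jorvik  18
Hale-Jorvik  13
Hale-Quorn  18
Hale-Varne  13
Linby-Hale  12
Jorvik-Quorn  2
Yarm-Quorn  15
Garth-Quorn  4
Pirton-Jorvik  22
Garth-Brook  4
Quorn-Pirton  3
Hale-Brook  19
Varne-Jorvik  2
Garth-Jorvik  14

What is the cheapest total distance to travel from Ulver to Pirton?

24 km

Enumerating some paths:
Ulver → Yarm → Quorn → Pirton: 12+15+3 = 30
Ulver → Garth → Quorn → Pirton: 23+4+3 = 30
Ulver → Brook → Jorvik → Quorn → Pirton: 13+7+2+3 = 25
Ulver → Brook → Garth → Quorn → Pirton: 13+4+4+3 = 24
The minimum is 24 km via Ulver → Brook → Garth → Quorn → Pirton.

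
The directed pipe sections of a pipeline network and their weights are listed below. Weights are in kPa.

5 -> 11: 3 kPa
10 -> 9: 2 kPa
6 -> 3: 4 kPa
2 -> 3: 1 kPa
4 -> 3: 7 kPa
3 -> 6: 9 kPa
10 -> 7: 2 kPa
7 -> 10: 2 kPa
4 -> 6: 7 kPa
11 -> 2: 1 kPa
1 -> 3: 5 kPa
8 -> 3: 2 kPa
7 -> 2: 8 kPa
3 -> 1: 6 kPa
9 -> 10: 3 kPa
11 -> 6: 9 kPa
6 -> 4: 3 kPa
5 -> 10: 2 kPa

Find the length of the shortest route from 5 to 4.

Enumerating some paths:
5 - 11 - 6 - 4: 3+9+3 = 15
5 - 10 - 7 - 2 - 3 - 6 - 4: 2+2+8+1+9+3 = 25
5 - 11 - 2 - 3 - 6 - 4: 3+1+1+9+3 = 17
Cheapest is 5 - 11 - 6 - 4 at 15 kPa.

15 kPa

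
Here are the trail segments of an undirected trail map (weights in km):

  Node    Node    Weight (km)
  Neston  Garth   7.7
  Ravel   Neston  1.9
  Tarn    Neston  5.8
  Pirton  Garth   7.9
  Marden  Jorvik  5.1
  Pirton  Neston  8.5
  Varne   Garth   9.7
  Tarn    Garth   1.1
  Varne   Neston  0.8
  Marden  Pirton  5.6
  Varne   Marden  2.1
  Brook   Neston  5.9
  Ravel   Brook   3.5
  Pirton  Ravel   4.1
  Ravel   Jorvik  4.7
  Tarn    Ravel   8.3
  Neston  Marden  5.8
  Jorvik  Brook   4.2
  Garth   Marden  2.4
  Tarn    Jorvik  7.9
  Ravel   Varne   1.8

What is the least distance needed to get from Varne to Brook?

5.3 km

Settle nodes by increasing distance from Varne:
Varne: 0
Neston: 0.8  (via Varne)
Ravel: 1.8  (via Varne)
Marden: 2.1  (via Varne)
Garth: 4.5  (via Marden)
Brook: 5.3  (via Ravel)
Shortest route: Varne → Ravel → Brook = 5.3 km.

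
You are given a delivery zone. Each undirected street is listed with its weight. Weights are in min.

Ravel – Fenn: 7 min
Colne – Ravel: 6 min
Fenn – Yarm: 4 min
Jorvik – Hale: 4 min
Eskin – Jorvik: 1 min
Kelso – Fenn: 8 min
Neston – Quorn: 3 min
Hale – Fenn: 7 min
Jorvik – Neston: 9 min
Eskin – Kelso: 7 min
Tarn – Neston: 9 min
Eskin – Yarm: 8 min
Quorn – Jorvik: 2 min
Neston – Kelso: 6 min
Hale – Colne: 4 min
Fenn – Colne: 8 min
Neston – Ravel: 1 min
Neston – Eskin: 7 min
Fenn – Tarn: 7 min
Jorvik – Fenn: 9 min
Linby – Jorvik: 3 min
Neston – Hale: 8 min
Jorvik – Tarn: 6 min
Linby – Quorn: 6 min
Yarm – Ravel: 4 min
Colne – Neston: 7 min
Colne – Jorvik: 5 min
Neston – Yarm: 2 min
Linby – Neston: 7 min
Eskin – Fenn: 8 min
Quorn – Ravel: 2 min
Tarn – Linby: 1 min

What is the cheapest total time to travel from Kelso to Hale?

12 min

Shortest distances from Kelso:
Kelso: 0
Neston: 6  (via Kelso)
Ravel: 7  (via Neston)
Eskin: 7  (via Kelso)
Yarm: 8  (via Neston)
Jorvik: 8  (via Eskin)
Fenn: 8  (via Kelso)
Quorn: 9  (via Neston)
Linby: 11  (via Jorvik)
Hale: 12  (via Jorvik)
Shortest route: Kelso–Eskin–Jorvik–Hale = 12 min.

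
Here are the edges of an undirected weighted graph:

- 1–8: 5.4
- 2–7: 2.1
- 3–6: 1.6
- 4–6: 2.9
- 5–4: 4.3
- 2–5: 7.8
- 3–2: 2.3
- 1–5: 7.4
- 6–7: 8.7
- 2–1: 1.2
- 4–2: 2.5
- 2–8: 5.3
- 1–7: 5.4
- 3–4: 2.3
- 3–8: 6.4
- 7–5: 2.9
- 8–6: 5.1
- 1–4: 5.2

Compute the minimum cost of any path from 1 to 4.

Candidate routes:
1 - 4: 5.2 = 5.2
1 - 2 - 4: 1.2+2.5 = 3.7
1 - 2 - 3 - 4: 1.2+2.3+2.3 = 5.8
Cheapest is 1 - 2 - 4 at 3.7.

3.7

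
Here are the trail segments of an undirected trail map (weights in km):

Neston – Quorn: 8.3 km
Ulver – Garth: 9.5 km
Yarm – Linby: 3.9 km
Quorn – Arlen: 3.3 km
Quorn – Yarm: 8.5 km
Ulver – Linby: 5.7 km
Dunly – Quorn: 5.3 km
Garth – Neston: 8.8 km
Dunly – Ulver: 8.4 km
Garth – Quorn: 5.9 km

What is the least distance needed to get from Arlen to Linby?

Enumerating some paths:
Arlen–Quorn–Yarm–Linby: 3.3+8.5+3.9 = 15.7
Arlen–Quorn–Dunly–Ulver–Linby: 3.3+5.3+8.4+5.7 = 22.7
The minimum is 15.7 km via Arlen–Quorn–Yarm–Linby.

15.7 km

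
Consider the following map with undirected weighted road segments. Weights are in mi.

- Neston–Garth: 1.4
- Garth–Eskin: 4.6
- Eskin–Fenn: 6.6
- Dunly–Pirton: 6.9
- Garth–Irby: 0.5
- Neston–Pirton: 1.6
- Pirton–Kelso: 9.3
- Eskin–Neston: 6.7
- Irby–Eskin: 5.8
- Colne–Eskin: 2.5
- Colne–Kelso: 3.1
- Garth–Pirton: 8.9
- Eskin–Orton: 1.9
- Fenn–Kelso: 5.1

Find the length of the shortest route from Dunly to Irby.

10.4 mi

Candidate routes:
Dunly → Pirton → Neston → Garth → Irby: 6.9+1.6+1.4+0.5 = 10.4
Dunly → Pirton → Garth → Irby: 6.9+8.9+0.5 = 16.3
The minimum is 10.4 mi via Dunly → Pirton → Neston → Garth → Irby.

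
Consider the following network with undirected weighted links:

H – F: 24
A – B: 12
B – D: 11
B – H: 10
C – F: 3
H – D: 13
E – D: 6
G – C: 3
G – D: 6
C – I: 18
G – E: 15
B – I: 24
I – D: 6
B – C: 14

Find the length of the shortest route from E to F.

18

Running Dijkstra from E:
E: 0
D: 6  (via E)
G: 12  (via D)
I: 12  (via D)
C: 15  (via G)
B: 17  (via D)
F: 18  (via C)
Shortest route: E–D–G–C–F = 18.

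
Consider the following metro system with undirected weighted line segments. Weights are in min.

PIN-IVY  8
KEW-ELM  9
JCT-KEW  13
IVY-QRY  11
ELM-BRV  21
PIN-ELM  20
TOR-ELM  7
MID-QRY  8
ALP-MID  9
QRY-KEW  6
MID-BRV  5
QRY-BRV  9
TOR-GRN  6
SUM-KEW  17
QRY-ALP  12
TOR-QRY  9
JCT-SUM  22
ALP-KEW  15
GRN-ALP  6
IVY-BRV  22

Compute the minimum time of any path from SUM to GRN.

Running Dijkstra from SUM:
SUM: 0
KEW: 17  (via SUM)
JCT: 22  (via SUM)
QRY: 23  (via KEW)
ELM: 26  (via KEW)
MID: 31  (via QRY)
BRV: 32  (via QRY)
ALP: 32  (via KEW)
TOR: 32  (via QRY)
IVY: 34  (via QRY)
GRN: 38  (via ALP)
Shortest route: SUM–KEW–ALP–GRN = 38 min.

38 min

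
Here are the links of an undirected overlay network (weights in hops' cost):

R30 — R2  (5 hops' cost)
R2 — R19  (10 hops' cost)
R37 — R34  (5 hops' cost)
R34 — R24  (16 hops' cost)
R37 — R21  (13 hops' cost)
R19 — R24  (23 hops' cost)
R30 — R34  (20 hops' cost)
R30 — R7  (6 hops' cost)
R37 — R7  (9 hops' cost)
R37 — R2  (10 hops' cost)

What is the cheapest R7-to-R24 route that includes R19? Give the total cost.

Shortest R7→R19: R7 → R30 → R2 → R19 = 21
Best R19 to R24: R19 → R24 costing 23
Total via R19: 21 + 23 = 44 hops' cost.

44 hops' cost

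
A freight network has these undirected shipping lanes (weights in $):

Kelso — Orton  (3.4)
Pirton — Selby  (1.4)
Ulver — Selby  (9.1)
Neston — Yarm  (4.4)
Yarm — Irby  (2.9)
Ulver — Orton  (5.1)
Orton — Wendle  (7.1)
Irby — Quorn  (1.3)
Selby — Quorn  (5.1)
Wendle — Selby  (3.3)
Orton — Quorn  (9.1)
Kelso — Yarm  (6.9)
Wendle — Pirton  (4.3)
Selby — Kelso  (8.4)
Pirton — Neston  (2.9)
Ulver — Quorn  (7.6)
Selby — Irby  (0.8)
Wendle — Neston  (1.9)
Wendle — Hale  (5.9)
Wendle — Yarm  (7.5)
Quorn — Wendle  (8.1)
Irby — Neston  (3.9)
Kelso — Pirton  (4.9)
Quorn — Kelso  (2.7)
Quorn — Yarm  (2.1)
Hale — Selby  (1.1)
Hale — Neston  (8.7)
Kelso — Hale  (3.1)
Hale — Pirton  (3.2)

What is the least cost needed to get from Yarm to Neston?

$4.4

Compare a few routes:
Yarm → Quorn → Irby → Neston: 2.1+1.3+3.9 = 7.3
Yarm → Neston: 4.4 = 4.4
Yarm → Irby → Neston: 2.9+3.9 = 6.8
Yarm → Irby → Selby → Pirton → Neston: 2.9+0.8+1.4+2.9 = 8
The minimum is $4.4 via Yarm → Neston.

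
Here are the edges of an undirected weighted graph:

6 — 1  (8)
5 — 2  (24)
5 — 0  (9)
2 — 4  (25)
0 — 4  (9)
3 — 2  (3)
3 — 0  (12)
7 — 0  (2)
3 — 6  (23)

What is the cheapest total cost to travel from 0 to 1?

Candidate routes:
0 → 5 → 2 → 3 → 6 → 1: 9+24+3+23+8 = 67
0 → 3 → 6 → 1: 12+23+8 = 43
The minimum is 43 via 0 → 3 → 6 → 1.

43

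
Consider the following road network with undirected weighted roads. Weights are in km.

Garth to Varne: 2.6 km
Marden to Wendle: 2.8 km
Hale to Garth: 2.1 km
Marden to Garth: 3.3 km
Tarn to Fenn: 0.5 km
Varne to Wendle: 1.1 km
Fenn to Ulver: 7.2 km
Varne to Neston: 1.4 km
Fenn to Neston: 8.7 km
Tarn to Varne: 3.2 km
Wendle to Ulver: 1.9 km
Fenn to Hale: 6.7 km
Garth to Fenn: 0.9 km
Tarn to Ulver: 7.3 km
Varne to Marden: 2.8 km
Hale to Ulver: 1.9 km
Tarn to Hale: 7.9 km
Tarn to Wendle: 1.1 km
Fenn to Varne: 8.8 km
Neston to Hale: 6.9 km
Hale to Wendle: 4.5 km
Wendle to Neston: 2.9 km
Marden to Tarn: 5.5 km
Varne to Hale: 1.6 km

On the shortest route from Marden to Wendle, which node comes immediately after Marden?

Wendle

Enumerating some paths:
Marden → Varne → Wendle: 2.8+1.1 = 3.9
Marden → Garth → Fenn → Tarn → Wendle: 3.3+0.9+0.5+1.1 = 5.8
Marden → Wendle: 2.8 = 2.8
The minimum is 2.8 km via Marden → Wendle.
So from Marden the first move is to Wendle.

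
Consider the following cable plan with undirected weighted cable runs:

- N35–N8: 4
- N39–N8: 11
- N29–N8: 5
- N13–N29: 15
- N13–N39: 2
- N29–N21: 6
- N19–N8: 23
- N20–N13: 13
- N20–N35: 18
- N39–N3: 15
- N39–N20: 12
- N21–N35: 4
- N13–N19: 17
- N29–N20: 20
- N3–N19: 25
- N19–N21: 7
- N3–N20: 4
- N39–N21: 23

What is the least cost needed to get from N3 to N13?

17

Compare a few routes:
N3 → N20 → N13: 4+13 = 17
N3 → N20 → N39 → N13: 4+12+2 = 18
Cheapest is N3 → N20 → N13 at 17.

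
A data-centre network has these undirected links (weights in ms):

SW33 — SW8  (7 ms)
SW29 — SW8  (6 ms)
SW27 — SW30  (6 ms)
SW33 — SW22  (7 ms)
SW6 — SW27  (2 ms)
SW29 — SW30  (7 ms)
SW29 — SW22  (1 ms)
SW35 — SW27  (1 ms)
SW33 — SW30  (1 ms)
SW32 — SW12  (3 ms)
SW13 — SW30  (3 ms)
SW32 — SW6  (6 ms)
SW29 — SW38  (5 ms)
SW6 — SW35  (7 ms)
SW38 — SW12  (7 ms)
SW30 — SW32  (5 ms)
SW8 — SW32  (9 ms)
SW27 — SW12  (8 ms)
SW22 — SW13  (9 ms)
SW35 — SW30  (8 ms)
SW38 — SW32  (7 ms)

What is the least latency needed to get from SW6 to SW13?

11 ms

Candidate routes:
SW6 → SW27 → SW35 → SW30 → SW13: 2+1+8+3 = 14
SW6 → SW27 → SW30 → SW13: 2+6+3 = 11
SW6 → SW32 → SW30 → SW13: 6+5+3 = 14
SW6 → SW35 → SW27 → SW30 → SW13: 7+1+6+3 = 17
The minimum is 11 ms via SW6 → SW27 → SW30 → SW13.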